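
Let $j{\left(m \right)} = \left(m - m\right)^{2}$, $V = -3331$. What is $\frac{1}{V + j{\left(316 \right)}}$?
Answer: $- \frac{1}{3331} \approx -0.00030021$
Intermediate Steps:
$j{\left(m \right)} = 0$ ($j{\left(m \right)} = 0^{2} = 0$)
$\frac{1}{V + j{\left(316 \right)}} = \frac{1}{-3331 + 0} = \frac{1}{-3331} = - \frac{1}{3331}$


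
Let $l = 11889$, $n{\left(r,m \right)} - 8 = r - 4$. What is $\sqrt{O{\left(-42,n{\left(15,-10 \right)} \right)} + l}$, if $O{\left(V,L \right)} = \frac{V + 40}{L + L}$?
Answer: $\frac{7 \sqrt{87590}}{19} \approx 109.04$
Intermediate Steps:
$n{\left(r,m \right)} = 4 + r$ ($n{\left(r,m \right)} = 8 + \left(r - 4\right) = 8 + \left(-4 + r\right) = 4 + r$)
$O{\left(V,L \right)} = \frac{40 + V}{2 L}$
$\sqrt{O{\left(-42,n{\left(15,-10 \right)} \right)} + l} = \sqrt{\frac{40 - 42}{2 \left(4 + 15\right)} + 11889} = \sqrt{\frac{1}{2} \cdot \frac{1}{19} \left(-2\right) + 11889} = \sqrt{- \frac{1}{19} + 11889} = \sqrt{\frac{225890}{19}} = \frac{7 \sqrt{87590}}{19}$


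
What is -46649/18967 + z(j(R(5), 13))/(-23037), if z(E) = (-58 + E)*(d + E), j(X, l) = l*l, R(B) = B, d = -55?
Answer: -438220477/145647593 ≈ -3.0088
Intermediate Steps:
j(X, l) = l²
z(E) = (-58 + E)*(-55 + E)
-46649/18967 + z(j(R(5), 13))/(-23037) = -46649/18967 + (3190 + (13²)² - 113*13²)/(-23037) = -46649*1/18967 + (3190 + 169² - 113*169)*(-1/23037) = -46649/18967 + (3190 + 28561 - 19097)*(-1/23037) = -46649/18967 + 12654*(-1/23037) = -46649/18967 - 4218/7679 = -438220477/145647593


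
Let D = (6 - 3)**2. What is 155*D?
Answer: 1395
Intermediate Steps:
D = 9 (D = 3**2 = 9)
155*D = 155*9 = 1395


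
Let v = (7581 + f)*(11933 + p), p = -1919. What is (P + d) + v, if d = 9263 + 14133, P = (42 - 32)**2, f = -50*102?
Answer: 24868230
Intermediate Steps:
f = -5100
P = 100 (P = 10**2 = 100)
v = 24844734 (v = (7581 - 5100)*(11933 - 1919) = 2481*10014 = 24844734)
d = 23396
(P + d) + v = (100 + 23396) + 24844734 = 23496 + 24844734 = 24868230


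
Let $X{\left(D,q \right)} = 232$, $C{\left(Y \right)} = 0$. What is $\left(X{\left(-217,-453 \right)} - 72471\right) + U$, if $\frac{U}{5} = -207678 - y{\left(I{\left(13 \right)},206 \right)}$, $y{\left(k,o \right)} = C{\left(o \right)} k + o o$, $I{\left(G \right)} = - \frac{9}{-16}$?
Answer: $-1322809$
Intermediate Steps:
$I{\left(G \right)} = \frac{9}{16}$ ($I{\left(G \right)} = \left(-9\right) \left(- \frac{1}{16}\right) = \frac{9}{16}$)
$y{\left(k,o \right)} = o^{2}$ ($y{\left(k,o \right)} = 0 k + o o = 0 + o^{2} = o^{2}$)
$U = -1250570$ ($U = 5 \left(-207678 - 206^{2}\right) = 5 \left(-207678 - 42436\right) = 5 \left(-250114\right) = -1250570$)
$\left(X{\left(-217,-453 \right)} - 72471\right) + U = \left(232 - 72471\right) - 1250570 = -72239 - 1250570 = -1322809$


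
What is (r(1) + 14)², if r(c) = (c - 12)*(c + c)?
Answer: 64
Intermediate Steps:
r(c) = 2*c*(-12 + c) (r(c) = (-12 + c)*(2*c) = 2*c*(-12 + c))
(r(1) + 14)² = (2*1*(-12 + 1) + 14)² = (2*1*(-11) + 14)² = (-22 + 14)² = (-8)² = 64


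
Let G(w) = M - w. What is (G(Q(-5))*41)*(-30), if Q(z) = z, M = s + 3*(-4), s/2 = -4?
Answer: 18450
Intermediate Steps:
s = -8 (s = 2*(-4) = -8)
M = -20 (M = -8 + 3*(-4) = -8 - 12 = -20)
G(w) = -20 - w
(G(Q(-5))*41)*(-30) = ((-20 - 1*(-5))*41)*(-30) = ((-20 + 5)*41)*(-30) = -15*41*(-30) = -615*(-30) = 18450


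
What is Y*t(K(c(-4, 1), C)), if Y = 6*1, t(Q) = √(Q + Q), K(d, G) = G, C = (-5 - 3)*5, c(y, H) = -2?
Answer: 24*I*√5 ≈ 53.666*I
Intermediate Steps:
C = -40 (C = -8*5 = -40)
t(Q) = √2*√Q (t(Q) = √(2*Q) = √2*√Q)
Y = 6
Y*t(K(c(-4, 1), C)) = 6*(√2*√(-40)) = 6*(√2*(2*I*√10)) = 6*(4*I*√5) = 24*I*√5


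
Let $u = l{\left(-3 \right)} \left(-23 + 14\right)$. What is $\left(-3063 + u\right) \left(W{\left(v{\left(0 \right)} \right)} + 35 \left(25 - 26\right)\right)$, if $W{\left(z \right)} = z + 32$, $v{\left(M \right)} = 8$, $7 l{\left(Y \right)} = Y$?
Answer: $- \frac{107070}{7} \approx -15296.0$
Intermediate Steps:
$l{\left(Y \right)} = \frac{Y}{7}$
$W{\left(z \right)} = 32 + z$
$u = \frac{27}{7}$ ($u = \frac{1}{7} \left(-3\right) \left(-23 + 14\right) = \left(- \frac{3}{7}\right) \left(-9\right) = \frac{27}{7} \approx 3.8571$)
$\left(-3063 + u\right) \left(W{\left(v{\left(0 \right)} \right)} + 35 \left(25 - 26\right)\right) = \left(-3063 + \frac{27}{7}\right) \left(\left(32 + 8\right) + 35 \left(25 - 26\right)\right) = - \frac{21414 \left(40 + 35 \left(-1\right)\right)}{7} = - \frac{21414 \left(40 - 35\right)}{7} = \left(- \frac{21414}{7}\right) 5 = - \frac{107070}{7}$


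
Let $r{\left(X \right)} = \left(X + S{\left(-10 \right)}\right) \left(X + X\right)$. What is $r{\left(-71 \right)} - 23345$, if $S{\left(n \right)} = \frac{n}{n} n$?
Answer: $-11843$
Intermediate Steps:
$S{\left(n \right)} = n$ ($S{\left(n \right)} = 1 n = n$)
$r{\left(X \right)} = 2 X \left(-10 + X\right)$ ($r{\left(X \right)} = \left(X - 10\right) \left(X + X\right) = \left(-10 + X\right) 2 X = 2 X \left(-10 + X\right)$)
$r{\left(-71 \right)} - 23345 = 2 \left(-71\right) \left(-10 - 71\right) - 23345 = 2 \left(-71\right) \left(-81\right) - 23345 = 11502 - 23345 = -11843$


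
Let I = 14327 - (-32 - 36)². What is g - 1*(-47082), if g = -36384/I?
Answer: 456800262/9703 ≈ 47078.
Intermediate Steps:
I = 9703 (I = 14327 - 1*(-68)² = 14327 - 1*4624 = 14327 - 4624 = 9703)
g = -36384/9703 ≈ -3.7498
g - 1*(-47082) = -36384/9703 - 1*(-47082) = -36384/9703 + 47082 = 456800262/9703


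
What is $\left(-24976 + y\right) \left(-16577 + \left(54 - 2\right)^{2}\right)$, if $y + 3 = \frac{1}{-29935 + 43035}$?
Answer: $\frac{4539591023827}{13100} \approx 3.4653 \cdot 10^{8}$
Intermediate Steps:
$y = - \frac{39299}{13100}$ ($y = -3 + \frac{1}{-29935 + 43035} = -3 + \frac{1}{13100} = - \frac{39299}{13100} \approx -2.9999$)
$\left(-24976 + y\right) \left(-16577 + \left(54 - 2\right)^{2}\right) = \left(-24976 - \frac{39299}{13100}\right) \left(-16577 + \left(54 - 2\right)^{2}\right) = - \frac{327224899 \left(-16577 + 52^{2}\right)}{13100} = - \frac{327224899 \left(-16577 + 2704\right)}{13100} = \left(- \frac{327224899}{13100}\right) \left(-13873\right) = \frac{4539591023827}{13100}$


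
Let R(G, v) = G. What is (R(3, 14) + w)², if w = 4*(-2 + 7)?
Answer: 529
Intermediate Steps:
w = 20 (w = 4*5 = 20)
(R(3, 14) + w)² = (3 + 20)² = 23² = 529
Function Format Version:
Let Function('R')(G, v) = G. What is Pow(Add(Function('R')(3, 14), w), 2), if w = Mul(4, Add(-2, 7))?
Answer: 529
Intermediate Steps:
w = 20 (w = Mul(4, 5) = 20)
Pow(Add(Function('R')(3, 14), w), 2) = Pow(Add(3, 20), 2) = Pow(23, 2) = 529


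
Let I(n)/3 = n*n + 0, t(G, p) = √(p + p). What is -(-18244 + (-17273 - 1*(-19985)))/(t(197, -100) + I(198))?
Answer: 228343698/1729072843 - 19415*I*√2/1729072843 ≈ 0.13206 - 1.588e-5*I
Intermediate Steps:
t(G, p) = √2*√p (t(G, p) = √(2*p) = √2*√p)
I(n) = 3*n² (I(n) = 3*(n*n + 0) = 3*(n² + 0) = 3*n²)
-(-18244 + (-17273 - 1*(-19985)))/(t(197, -100) + I(198)) = -(-18244 + (-17273 - 1*(-19985)))/(√2*√(-100) + 3*198²) = -(-18244 + (-17273 + 19985))/(√2*(10*I) + 3*39204) = -(-18244 + 2712)/(10*I*√2 + 117612) = -(-15532)/(117612 + 10*I*√2) = 15532/(117612 + 10*I*√2)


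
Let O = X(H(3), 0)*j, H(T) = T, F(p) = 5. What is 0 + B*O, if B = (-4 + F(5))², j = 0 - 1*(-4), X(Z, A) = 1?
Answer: 4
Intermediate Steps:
j = 4 (j = 0 + 4 = 4)
O = 4 (O = 1*4 = 4)
B = 1 (B = (-4 + 5)² = 1² = 1)
0 + B*O = 0 + 1*4 = 0 + 4 = 4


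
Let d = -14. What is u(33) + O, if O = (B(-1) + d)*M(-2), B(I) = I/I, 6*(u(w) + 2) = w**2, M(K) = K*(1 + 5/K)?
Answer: 281/2 ≈ 140.50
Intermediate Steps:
u(w) = -2 + w**2/6
B(I) = 1
O = -39 (O = (1 - 14)*(5 - 2) = -13*3 = -39)
u(33) + O = (-2 + (1/6)*33**2) - 39 = (-2 + (1/6)*1089) - 39 = (-2 + 363/2) - 39 = 359/2 - 39 = 281/2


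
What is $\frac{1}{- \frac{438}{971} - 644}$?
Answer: $- \frac{971}{625762} \approx -0.0015517$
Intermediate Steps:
$\frac{1}{- \frac{438}{971} - 644} = \frac{1}{- \frac{625762}{971}} = - \frac{971}{625762}$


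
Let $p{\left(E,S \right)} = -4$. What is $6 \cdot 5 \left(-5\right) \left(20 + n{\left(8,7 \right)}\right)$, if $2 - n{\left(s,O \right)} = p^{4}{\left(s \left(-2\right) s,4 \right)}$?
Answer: $35100$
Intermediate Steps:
$n{\left(s,O \right)} = -254$ ($n{\left(s,O \right)} = 2 - \left(-4\right)^{4} = 2 - 256 = -254$)
$6 \cdot 5 \left(-5\right) \left(20 + n{\left(8,7 \right)}\right) = 6 \cdot 5 \left(-5\right) \left(20 - 254\right) = 30 \left(-5\right) \left(-234\right) = \left(-150\right) \left(-234\right) = 35100$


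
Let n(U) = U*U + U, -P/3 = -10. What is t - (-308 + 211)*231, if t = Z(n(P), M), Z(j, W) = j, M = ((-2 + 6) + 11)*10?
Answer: 23337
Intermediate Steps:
P = 30 (P = -3*(-10) = 30)
M = 150 (M = (4 + 11)*10 = 15*10 = 150)
n(U) = U + U² (n(U) = U² + U = U + U²)
t = 930 (t = 30*(1 + 30) = 30*31 = 930)
t - (-308 + 211)*231 = 930 - (-308 + 211)*231 = 930 - (-97)*231 = 930 - 1*(-22407) = 930 + 22407 = 23337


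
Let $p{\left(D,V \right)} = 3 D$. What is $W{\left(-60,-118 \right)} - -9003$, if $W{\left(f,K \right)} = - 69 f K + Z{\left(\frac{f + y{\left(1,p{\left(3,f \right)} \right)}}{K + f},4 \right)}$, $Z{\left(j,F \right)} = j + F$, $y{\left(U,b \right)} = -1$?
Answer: $- \frac{85353253}{178} \approx -4.7951 \cdot 10^{5}$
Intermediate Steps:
$Z{\left(j,F \right)} = F + j$
$W{\left(f,K \right)} = 4 + \frac{-1 + f}{K + f} - 69 K f$ ($W{\left(f,K \right)} = - 69 f K + \left(4 + \frac{f - 1}{K + f}\right) = - 69 K f + \left(4 + \frac{-1 + f}{K + f}\right) = 4 + \frac{-1 + f}{K + f} - 69 K f$)
$W{\left(-60,-118 \right)} - -9003 = \frac{-1 - 60 + \left(4 - \left(-8142\right) \left(-60\right)\right) \left(-118 - 60\right)}{-118 - 60} - -9003 = \frac{-1 - 60 + \left(4 - 488520\right) \left(-178\right)}{-178} + 9003 = - \frac{-1 - 60 - -86955848}{178} + 9003 = - \frac{-1 - 60 + 86955848}{178} + 9003 = \left(- \frac{1}{178}\right) 86955787 + 9003 = - \frac{86955787}{178} + 9003 = - \frac{85353253}{178}$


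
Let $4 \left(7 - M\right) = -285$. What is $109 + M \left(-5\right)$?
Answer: $- \frac{1129}{4} \approx -282.25$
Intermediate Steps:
$M = \frac{313}{4}$ ($M = 7 - - \frac{285}{4} = 7 + \frac{285}{4} = \frac{313}{4} \approx 78.25$)
$109 + M \left(-5\right) = 109 + \frac{313}{4} \left(-5\right) = 109 - \frac{1565}{4} = - \frac{1129}{4}$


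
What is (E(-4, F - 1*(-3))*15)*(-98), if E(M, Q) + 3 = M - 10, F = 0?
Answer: 24990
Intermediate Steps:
E(M, Q) = -13 + M (E(M, Q) = -3 + (M - 10) = -3 + (-10 + M) = -13 + M)
(E(-4, F - 1*(-3))*15)*(-98) = ((-13 - 4)*15)*(-98) = -17*15*(-98) = -255*(-98) = 24990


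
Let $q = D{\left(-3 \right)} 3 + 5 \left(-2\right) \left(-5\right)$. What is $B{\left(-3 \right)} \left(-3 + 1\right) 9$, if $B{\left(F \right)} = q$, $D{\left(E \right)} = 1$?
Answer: $-954$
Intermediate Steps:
$q = 53$ ($q = 1 \cdot 3 + 5 \left(-2\right) \left(-5\right) = 3 - -50 = 3 + 50 = 53$)
$B{\left(F \right)} = 53$
$B{\left(-3 \right)} \left(-3 + 1\right) 9 = 53 \left(-3 + 1\right) 9 = 53 \left(-2\right) 9 = \left(-106\right) 9 = -954$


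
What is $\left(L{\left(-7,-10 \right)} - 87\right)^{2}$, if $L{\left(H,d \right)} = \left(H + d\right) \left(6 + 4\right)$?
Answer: $66049$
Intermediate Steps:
$L{\left(H,d \right)} = 10 H + 10 d$ ($L{\left(H,d \right)} = \left(H + d\right) 10 = 10 H + 10 d$)
$\left(L{\left(-7,-10 \right)} - 87\right)^{2} = \left(\left(10 \left(-7\right) + 10 \left(-10\right)\right) - 87\right)^{2} = \left(\left(-70 - 100\right) - 87\right)^{2} = \left(-170 - 87\right)^{2} = \left(-257\right)^{2} = 66049$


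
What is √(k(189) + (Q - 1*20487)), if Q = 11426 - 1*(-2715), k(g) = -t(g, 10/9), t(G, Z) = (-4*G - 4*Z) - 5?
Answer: 35*I*√41/3 ≈ 74.703*I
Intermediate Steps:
t(G, Z) = -5 - 4*G - 4*Z
k(g) = 85/9 + 4*g (k(g) = -(-5 - 4*g - 40/9) = -(-85/9 - 4*g) = 85/9 + 4*g)
Q = 14141 (Q = 11426 + 2715 = 14141)
√(k(189) + (Q - 1*20487)) = √((85/9 + 4*189) + (14141 - 1*20487)) = √((85/9 + 756) + (14141 - 20487)) = √(6889/9 - 6346) = √(-50225/9) = 35*I*√41/3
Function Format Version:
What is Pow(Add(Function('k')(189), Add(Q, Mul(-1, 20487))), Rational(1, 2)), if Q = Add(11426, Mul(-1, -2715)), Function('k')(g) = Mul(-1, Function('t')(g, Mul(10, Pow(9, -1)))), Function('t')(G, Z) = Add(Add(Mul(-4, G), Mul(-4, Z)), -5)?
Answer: Mul(Rational(35, 3), I, Pow(41, Rational(1, 2))) ≈ Mul(74.703, I)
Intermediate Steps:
Function('t')(G, Z) = Add(-5, Mul(-4, G), Mul(-4, Z))
Function('k')(g) = Add(Rational(85, 9), Mul(4, g)) (Function('k')(g) = Mul(-1, Add(-5, Mul(-4, g), Mul(-4, Mul(10, Pow(9, -1))))) = Mul(-1, Add(-5, Mul(-4, g), Mul(-4, Mul(10, Rational(1, 9))))) = Mul(-1, Add(-5, Mul(-4, g), Mul(-4, Rational(10, 9)))) = Mul(-1, Add(-5, Mul(-4, g), Rational(-40, 9))) = Mul(-1, Add(Rational(-85, 9), Mul(-4, g))) = Add(Rational(85, 9), Mul(4, g)))
Q = 14141 (Q = Add(11426, 2715) = 14141)
Pow(Add(Function('k')(189), Add(Q, Mul(-1, 20487))), Rational(1, 2)) = Pow(Add(Add(Rational(85, 9), Mul(4, 189)), Add(14141, Mul(-1, 20487))), Rational(1, 2)) = Pow(Add(Add(Rational(85, 9), 756), Add(14141, -20487)), Rational(1, 2)) = Pow(Add(Rational(6889, 9), -6346), Rational(1, 2)) = Pow(Rational(-50225, 9), Rational(1, 2)) = Mul(Rational(35, 3), I, Pow(41, Rational(1, 2)))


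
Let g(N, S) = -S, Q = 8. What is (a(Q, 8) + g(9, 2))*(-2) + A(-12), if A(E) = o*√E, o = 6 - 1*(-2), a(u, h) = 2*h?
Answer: -28 + 16*I*√3 ≈ -28.0 + 27.713*I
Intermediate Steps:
o = 8 (o = 6 + 2 = 8)
A(E) = 8*√E
(a(Q, 8) + g(9, 2))*(-2) + A(-12) = (2*8 - 1*2)*(-2) + 8*√(-12) = (16 - 2)*(-2) + 8*(2*I*√3) = 14*(-2) + 16*I*√3 = -28 + 16*I*√3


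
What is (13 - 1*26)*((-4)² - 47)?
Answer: 403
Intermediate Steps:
(13 - 1*26)*((-4)² - 47) = (13 - 26)*(16 - 47) = -13*(-31) = 403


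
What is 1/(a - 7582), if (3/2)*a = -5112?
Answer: -1/10990 ≈ -9.0992e-5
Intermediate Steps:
a = -3408 (a = (2/3)*(-5112) = -3408)
1/(a - 7582) = 1/(-3408 - 7582) = 1/(-10990) = -1/10990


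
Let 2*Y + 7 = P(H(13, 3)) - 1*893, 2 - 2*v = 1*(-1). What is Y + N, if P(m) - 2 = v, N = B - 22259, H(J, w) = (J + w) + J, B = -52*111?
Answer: -113917/4 ≈ -28479.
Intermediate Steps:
B = -5772
H(J, w) = w + 2*J
N = -28031 (N = -5772 - 22259 = -28031)
v = 3/2 (v = 1 - (-1)/2 = 1 - ½*(-1) = 1 + ½ = 3/2 ≈ 1.5000)
P(m) = 7/2 (P(m) = 2 + 3/2 = 7/2)
Y = -1793/4 (Y = -7/2 + (7/2 - 1*893)/2 = -7/2 + (7/2 - 893)/2 = -7/2 + (½)*(-1779/2) = -7/2 - 1779/4 = -1793/4 ≈ -448.25)
Y + N = -1793/4 - 28031 = -113917/4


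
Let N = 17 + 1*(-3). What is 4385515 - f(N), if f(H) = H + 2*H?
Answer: 4385473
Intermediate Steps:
N = 14 (N = 17 - 3 = 14)
f(H) = 3*H
4385515 - f(N) = 4385515 - 3*14 = 4385515 - 1*42 = 4385515 - 42 = 4385473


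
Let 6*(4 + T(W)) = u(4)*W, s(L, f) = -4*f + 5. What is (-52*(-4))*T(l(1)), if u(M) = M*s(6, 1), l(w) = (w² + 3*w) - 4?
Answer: -832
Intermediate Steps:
s(L, f) = 5 - 4*f
l(w) = -4 + w² + 3*w
u(M) = M (u(M) = M*(5 - 4*1) = M*(5 - 4) = M*1 = M)
T(W) = -4 + 2*W/3 (T(W) = -4 + (4*W)/6 = -4 + 2*W/3)
(-52*(-4))*T(l(1)) = (-52*(-4))*(-4 + 2*(-4 + 1² + 3*1)/3) = 208*(-4 + 2*(-4 + 1 + 3)/3) = 208*(-4 + (⅔)*0) = 208*(-4 + 0) = 208*(-4) = -832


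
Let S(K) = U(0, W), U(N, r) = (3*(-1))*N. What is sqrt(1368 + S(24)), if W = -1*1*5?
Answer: 6*sqrt(38) ≈ 36.987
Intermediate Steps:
W = -5 (W = -1*5 = -5)
U(N, r) = -3*N
S(K) = 0 (S(K) = -3*0 = 0)
sqrt(1368 + S(24)) = sqrt(1368 + 0) = sqrt(1368) = 6*sqrt(38)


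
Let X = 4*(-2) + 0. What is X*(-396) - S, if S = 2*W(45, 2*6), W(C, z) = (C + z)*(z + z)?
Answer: 432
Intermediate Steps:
X = -8 (X = -8 + 0 = -8)
W(C, z) = 2*z*(C + z) (W(C, z) = (C + z)*(2*z) = 2*z*(C + z))
S = 2736 (S = 2*(2*(2*6)*(45 + 2*6)) = 2*(2*12*(45 + 12)) = 2*(2*12*57) = 2*1368 = 2736)
X*(-396) - S = -8*(-396) - 1*2736 = 3168 - 2736 = 432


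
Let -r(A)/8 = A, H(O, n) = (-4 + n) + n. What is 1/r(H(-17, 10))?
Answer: -1/128 ≈ -0.0078125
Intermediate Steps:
H(O, n) = -4 + 2*n
r(A) = -8*A
1/r(H(-17, 10)) = 1/(-8*(-4 + 2*10)) = 1/(-8*(-4 + 20)) = 1/(-8*16) = 1/(-128) = -1/128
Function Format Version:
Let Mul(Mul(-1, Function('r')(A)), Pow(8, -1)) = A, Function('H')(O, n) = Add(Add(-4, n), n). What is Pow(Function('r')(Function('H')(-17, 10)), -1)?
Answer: Rational(-1, 128) ≈ -0.0078125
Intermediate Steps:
Function('H')(O, n) = Add(-4, Mul(2, n))
Function('r')(A) = Mul(-8, A)
Pow(Function('r')(Function('H')(-17, 10)), -1) = Pow(Mul(-8, Add(-4, Mul(2, 10))), -1) = Pow(Mul(-8, Add(-4, 20)), -1) = Pow(Mul(-8, 16), -1) = Pow(-128, -1) = Rational(-1, 128)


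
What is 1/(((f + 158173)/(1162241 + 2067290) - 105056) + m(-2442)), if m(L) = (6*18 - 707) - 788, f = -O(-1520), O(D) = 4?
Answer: -3229531/343760810064 ≈ -9.3947e-6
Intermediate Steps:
f = -4 (f = -1*4 = -4)
m(L) = -1387 (m(L) = (108 - 707) - 788 = -599 - 788 = -1387)
1/(((f + 158173)/(1162241 + 2067290) - 105056) + m(-2442)) = 1/(((-4 + 158173)/(1162241 + 2067290) - 105056) - 1387) = 1/((158169/3229531 - 105056) - 1387) = 1/(-339281450567/3229531 - 1387) = 1/(-343760810064/3229531) = -3229531/343760810064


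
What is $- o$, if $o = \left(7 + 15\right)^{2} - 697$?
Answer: $213$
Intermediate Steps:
$o = -213$ ($o = 22^{2} - 697 = 484 - 697 = -213$)
$- o = \left(-1\right) \left(-213\right) = 213$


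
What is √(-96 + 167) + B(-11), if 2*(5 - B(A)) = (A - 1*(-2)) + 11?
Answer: 4 + √71 ≈ 12.426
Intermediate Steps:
B(A) = -3/2 - A/2 (B(A) = 5 - ((A - 1*(-2)) + 11)/2 = 5 - ((A + 2) + 11)/2 = 5 - ((2 + A) + 11)/2 = 5 - (13 + A)/2 = 5 + (-13/2 - A/2) = -3/2 - A/2)
√(-96 + 167) + B(-11) = √(-96 + 167) + (-3/2 - ½*(-11)) = √71 + (-3/2 + 11/2) = √71 + 4 = 4 + √71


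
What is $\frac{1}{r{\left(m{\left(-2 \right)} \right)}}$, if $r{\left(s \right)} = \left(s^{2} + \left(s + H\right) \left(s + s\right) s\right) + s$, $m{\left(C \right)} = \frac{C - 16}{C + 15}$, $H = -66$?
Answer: $- \frac{2197}{566478} \approx -0.0038784$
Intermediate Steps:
$m{\left(C \right)} = \frac{-16 + C}{15 + C}$
$r{\left(s \right)} = s + s^{2} + 2 s^{2} \left(-66 + s\right)$ ($r{\left(s \right)} = \left(s^{2} + \left(s - 66\right) \left(s + s\right) s\right) + s = \left(s^{2} + \left(-66 + s\right) 2 s s\right) + s = \left(s^{2} + 2 s \left(-66 + s\right) s\right) + s = \left(s^{2} + 2 s^{2} \left(-66 + s\right)\right) + s = s + s^{2} + 2 s^{2} \left(-66 + s\right)$)
$\frac{1}{r{\left(m{\left(-2 \right)} \right)}} = \frac{1}{\frac{-16 - 2}{15 - 2} \left(1 - 131 \frac{-16 - 2}{15 - 2} + 2 \left(\frac{-16 - 2}{15 - 2}\right)^{2}\right)} = \frac{1}{\frac{1}{13} \left(-18\right) \left(1 - 131 \cdot \frac{1}{13} \left(-18\right) + 2 \left(\frac{1}{13} \left(-18\right)\right)^{2}\right)} = \frac{1}{\left(- \frac{18}{13}\right) \left(1 - - \frac{2358}{13} + 2 \left(- \frac{18}{13}\right)^{2}\right)} = \frac{1}{\left(- \frac{18}{13}\right) \left(1 + \frac{2358}{13} + 2 \cdot \frac{324}{169}\right)} = \frac{1}{\left(- \frac{18}{13}\right) \left(1 + \frac{2358}{13} + \frac{648}{169}\right)} = \frac{1}{\left(- \frac{18}{13}\right) \frac{31471}{169}} = \frac{1}{- \frac{566478}{2197}} = - \frac{2197}{566478}$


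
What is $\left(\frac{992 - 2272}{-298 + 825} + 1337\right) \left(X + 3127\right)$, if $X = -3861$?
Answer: $- \frac{516236146}{527} \approx -9.7958 \cdot 10^{5}$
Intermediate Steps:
$\left(\frac{992 - 2272}{-298 + 825} + 1337\right) \left(X + 3127\right) = \left(\frac{992 - 2272}{-298 + 825} + 1337\right) \left(-3861 + 3127\right) = \left(- \frac{1280}{527} + 1337\right) \left(-734\right) = \frac{703319}{527} \left(-734\right) = - \frac{516236146}{527}$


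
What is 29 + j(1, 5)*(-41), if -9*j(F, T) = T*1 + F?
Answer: 169/3 ≈ 56.333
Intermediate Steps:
j(F, T) = -F/9 - T/9 (j(F, T) = -(T*1 + F)/9 = -(T + F)/9 = -(F + T)/9 = -F/9 - T/9)
29 + j(1, 5)*(-41) = 29 + (-1/9*1 - 1/9*5)*(-41) = 29 + (-1/9 - 5/9)*(-41) = 29 - 2/3*(-41) = 29 + 82/3 = 169/3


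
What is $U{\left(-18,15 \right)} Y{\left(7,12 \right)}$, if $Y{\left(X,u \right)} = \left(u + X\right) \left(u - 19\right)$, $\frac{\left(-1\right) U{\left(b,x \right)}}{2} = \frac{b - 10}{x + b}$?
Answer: $\frac{7448}{3} \approx 2482.7$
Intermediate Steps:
$U{\left(b,x \right)} = - \frac{2 \left(-10 + b\right)}{b + x}$ ($U{\left(b,x \right)} = - 2 \frac{b - 10}{x + b} = - 2 \frac{-10 + b}{b + x} = - \frac{2 \left(-10 + b\right)}{b + x}$)
$Y{\left(X,u \right)} = \left(-19 + u\right) \left(X + u\right)$ ($Y{\left(X,u \right)} = \left(X + u\right) \left(-19 + u\right) = \left(-19 + u\right) \left(X + u\right)$)
$U{\left(-18,15 \right)} Y{\left(7,12 \right)} = \frac{2 \left(10 - -18\right)}{-18 + 15} \left(12^{2} - 133 - 228 + 7 \cdot 12\right) = \frac{2 \left(10 + 18\right)}{-3} \left(144 - 133 - 228 + 84\right) = 2 \left(- \frac{1}{3}\right) 28 \left(-133\right) = \left(- \frac{56}{3}\right) \left(-133\right) = \frac{7448}{3}$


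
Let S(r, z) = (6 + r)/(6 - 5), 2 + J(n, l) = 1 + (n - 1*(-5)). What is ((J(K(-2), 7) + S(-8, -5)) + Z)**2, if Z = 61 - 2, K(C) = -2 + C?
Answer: 3249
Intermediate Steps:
Z = 59
J(n, l) = 4 + n (J(n, l) = -2 + (1 + (n - 1*(-5))) = -2 + (1 + (n + 5)) = -2 + (1 + (5 + n)) = -2 + (6 + n) = 4 + n)
S(r, z) = 6 + r (S(r, z) = (6 + r)/1 = (6 + r)*1 = 6 + r)
((J(K(-2), 7) + S(-8, -5)) + Z)**2 = (((4 + (-2 - 2)) + (6 - 8)) + 59)**2 = (((4 - 4) - 2) + 59)**2 = ((0 - 2) + 59)**2 = (-2 + 59)**2 = 57**2 = 3249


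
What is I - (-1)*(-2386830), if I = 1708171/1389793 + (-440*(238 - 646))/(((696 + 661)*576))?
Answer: -13504311424798894/5657847303 ≈ -2.3868e+6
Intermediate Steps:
I = 8253420596/5657847303 (I = 1708171*(1/1389793) + (-440*(-408))/((1357*576)) = 1708171/1389793 + 179520/781632 = 1708171/1389793 + 179520*(1/781632) = 1708171/1389793 + 935/4071 = 8253420596/5657847303 ≈ 1.4588)
I - (-1)*(-2386830) = 8253420596/5657847303 - (-1)*(-2386830) = 8253420596/5657847303 - 1*2386830 = 8253420596/5657847303 - 2386830 = -13504311424798894/5657847303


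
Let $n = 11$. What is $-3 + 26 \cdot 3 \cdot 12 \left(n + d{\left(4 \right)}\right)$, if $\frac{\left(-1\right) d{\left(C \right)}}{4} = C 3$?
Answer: $-34635$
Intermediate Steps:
$d{\left(C \right)} = - 12 C$ ($d{\left(C \right)} = - 4 C 3 = - 4 \cdot 3 C = - 12 C$)
$-3 + 26 \cdot 3 \cdot 12 \left(n + d{\left(4 \right)}\right) = -3 + 26 \cdot 3 \cdot 12 \left(11 - 48\right) = -3 + 78 \cdot 12 \left(11 - 48\right) = -3 + 78 \cdot 12 \left(-37\right) = -3 + 78 \left(-444\right) = -3 - 34632 = -34635$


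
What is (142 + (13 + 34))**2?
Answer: 35721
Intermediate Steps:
(142 + (13 + 34))**2 = (142 + 47)**2 = 189**2 = 35721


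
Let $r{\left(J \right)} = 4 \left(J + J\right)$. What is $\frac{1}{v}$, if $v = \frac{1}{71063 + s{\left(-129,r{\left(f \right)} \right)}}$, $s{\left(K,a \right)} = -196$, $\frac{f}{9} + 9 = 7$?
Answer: $70867$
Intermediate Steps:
$f = -18$ ($f = -81 + 9 \cdot 7 = -81 + 63 = -18$)
$r{\left(J \right)} = 8 J$ ($r{\left(J \right)} = 4 \cdot 2 J = 8 J$)
$v = \frac{1}{70867}$ ($v = \frac{1}{71063 - 196} = \frac{1}{70867} \approx 1.4111 \cdot 10^{-5}$)
$\frac{1}{v} = \frac{1}{\frac{1}{70867}} = 70867$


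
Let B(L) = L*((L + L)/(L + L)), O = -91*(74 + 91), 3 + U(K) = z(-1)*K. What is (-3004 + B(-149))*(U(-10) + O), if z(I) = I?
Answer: 47320224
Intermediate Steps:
U(K) = -3 - K
O = -15015 (O = -91*165 = -15015)
B(L) = L (B(L) = L*((2*L)/((2*L))) = L*((2*L)*(1/(2*L))) = L*1 = L)
(-3004 + B(-149))*(U(-10) + O) = (-3004 - 149)*((-3 - 1*(-10)) - 15015) = -3153*((-3 + 10) - 15015) = -3153*(7 - 15015) = -3153*(-15008) = 47320224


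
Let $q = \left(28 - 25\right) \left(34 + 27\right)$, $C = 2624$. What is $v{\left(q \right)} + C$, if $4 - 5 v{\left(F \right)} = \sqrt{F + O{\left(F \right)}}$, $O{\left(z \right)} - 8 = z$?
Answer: $\frac{13124}{5} - \frac{\sqrt{374}}{5} \approx 2620.9$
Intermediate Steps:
$O{\left(z \right)} = 8 + z$
$q = 183$ ($q = 3 \cdot 61 = 183$)
$v{\left(F \right)} = \frac{4}{5} - \frac{\sqrt{8 + 2 F}}{5}$ ($v{\left(F \right)} = \frac{4}{5} - \frac{\sqrt{F + \left(8 + F\right)}}{5} = \frac{4}{5} - \frac{\sqrt{8 + 2 F}}{5}$)
$v{\left(q \right)} + C = \left(\frac{4}{5} - \frac{\sqrt{8 + 2 \cdot 183}}{5}\right) + 2624 = \left(\frac{4}{5} - \frac{\sqrt{8 + 366}}{5}\right) + 2624 = \left(\frac{4}{5} - \frac{\sqrt{374}}{5}\right) + 2624 = \frac{13124}{5} - \frac{\sqrt{374}}{5}$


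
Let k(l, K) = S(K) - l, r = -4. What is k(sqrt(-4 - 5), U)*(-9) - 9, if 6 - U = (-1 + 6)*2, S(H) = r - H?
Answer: -9 + 27*I ≈ -9.0 + 27.0*I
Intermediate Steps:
S(H) = -4 - H
U = -4 (U = 6 - (-1 + 6)*2 = 6 - 5*2 = 6 - 1*10 = 6 - 10 = -4)
k(l, K) = -4 - K - l (k(l, K) = (-4 - K) - l = -4 - K - l)
k(sqrt(-4 - 5), U)*(-9) - 9 = (-4 - 1*(-4) - sqrt(-4 - 5))*(-9) - 9 = (-4 + 4 - sqrt(-9))*(-9) - 9 = (-4 + 4 - 3*I)*(-9) - 9 = -3*I*(-9) - 9 = 27*I - 9 = -9 + 27*I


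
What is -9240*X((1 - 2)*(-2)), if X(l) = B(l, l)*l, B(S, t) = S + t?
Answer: -73920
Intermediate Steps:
X(l) = 2*l**2 (X(l) = (l + l)*l = (2*l)*l = 2*l**2)
-9240*X((1 - 2)*(-2)) = -18480*((1 - 2)*(-2))**2 = -18480*(-1*(-2))**2 = -18480*2**2 = -18480*4 = -9240*8 = -73920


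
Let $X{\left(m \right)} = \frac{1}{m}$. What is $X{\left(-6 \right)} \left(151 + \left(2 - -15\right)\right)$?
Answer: $-28$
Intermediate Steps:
$X{\left(-6 \right)} \left(151 + \left(2 - -15\right)\right) = \frac{151 + \left(2 - -15\right)}{-6} = - \frac{151 + \left(2 + 15\right)}{6} = - \frac{151 + 17}{6} = \left(- \frac{1}{6}\right) 168 = -28$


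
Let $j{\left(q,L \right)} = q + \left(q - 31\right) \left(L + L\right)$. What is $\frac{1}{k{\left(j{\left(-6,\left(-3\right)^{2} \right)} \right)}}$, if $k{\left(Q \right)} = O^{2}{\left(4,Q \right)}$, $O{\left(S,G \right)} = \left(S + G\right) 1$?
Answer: $\frac{1}{446224} \approx 2.241 \cdot 10^{-6}$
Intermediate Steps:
$O{\left(S,G \right)} = G + S$ ($O{\left(S,G \right)} = \left(G + S\right) 1 = G + S$)
$j{\left(q,L \right)} = q + 2 L \left(-31 + q\right)$ ($j{\left(q,L \right)} = q + \left(-31 + q\right) 2 L = q + 2 L \left(-31 + q\right)$)
$k{\left(Q \right)} = \left(4 + Q\right)^{2}$ ($k{\left(Q \right)} = \left(Q + 4\right)^{2} = \left(4 + Q\right)^{2}$)
$\frac{1}{k{\left(j{\left(-6,\left(-3\right)^{2} \right)} \right)}} = \frac{1}{\left(4 - \left(6 + 558 - 2 \left(-3\right)^{2} \left(-6\right)\right)\right)^{2}} = \frac{1}{\left(4 - \left(564 + 108\right)\right)^{2}} = \frac{1}{\left(4 - 672\right)^{2}} = \frac{1}{\left(-668\right)^{2}} = \frac{1}{446224}$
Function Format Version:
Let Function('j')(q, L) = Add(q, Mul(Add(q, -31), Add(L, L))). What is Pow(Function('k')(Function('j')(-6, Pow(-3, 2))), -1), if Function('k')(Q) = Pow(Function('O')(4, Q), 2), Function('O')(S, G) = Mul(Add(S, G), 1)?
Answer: Rational(1, 446224) ≈ 2.2410e-6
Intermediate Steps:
Function('O')(S, G) = Add(G, S) (Function('O')(S, G) = Mul(Add(G, S), 1) = Add(G, S))
Function('j')(q, L) = Add(q, Mul(2, L, Add(-31, q))) (Function('j')(q, L) = Add(q, Mul(Add(-31, q), Mul(2, L))) = Add(q, Mul(2, L, Add(-31, q))))
Function('k')(Q) = Pow(Add(4, Q), 2) (Function('k')(Q) = Pow(Add(Q, 4), 2) = Pow(Add(4, Q), 2))
Pow(Function('k')(Function('j')(-6, Pow(-3, 2))), -1) = Pow(Pow(Add(4, Add(-6, Mul(-62, Pow(-3, 2)), Mul(2, Pow(-3, 2), -6))), 2), -1) = Pow(Pow(Add(4, Add(-6, Mul(-62, 9), Mul(2, 9, -6))), 2), -1) = Pow(Pow(Add(4, Add(-6, -558, -108)), 2), -1) = Pow(Pow(Add(4, -672), 2), -1) = Pow(Pow(-668, 2), -1) = Pow(446224, -1) = Rational(1, 446224)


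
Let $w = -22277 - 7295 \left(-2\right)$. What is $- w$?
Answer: $7687$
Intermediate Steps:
$w = -7687$ ($w = -22277 - -14590 = -22277 + 14590 = -7687$)
$- w = \left(-1\right) \left(-7687\right) = 7687$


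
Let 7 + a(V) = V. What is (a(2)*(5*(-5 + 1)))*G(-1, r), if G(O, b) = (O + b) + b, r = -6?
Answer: -1300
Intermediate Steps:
a(V) = -7 + V
G(O, b) = O + 2*b
(a(2)*(5*(-5 + 1)))*G(-1, r) = ((-7 + 2)*(5*(-5 + 1)))*(-1 + 2*(-6)) = (-25*(-4))*(-1 - 12) = -5*(-20)*(-13) = 100*(-13) = -1300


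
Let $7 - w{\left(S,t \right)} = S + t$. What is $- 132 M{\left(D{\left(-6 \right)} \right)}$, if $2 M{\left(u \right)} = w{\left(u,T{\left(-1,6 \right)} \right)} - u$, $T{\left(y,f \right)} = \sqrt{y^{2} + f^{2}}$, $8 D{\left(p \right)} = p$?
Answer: $-561 + 66 \sqrt{37} \approx -159.54$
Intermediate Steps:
$D{\left(p \right)} = \frac{p}{8}$
$T{\left(y,f \right)} = \sqrt{f^{2} + y^{2}}$
$w{\left(S,t \right)} = 7 - S - t$ ($w{\left(S,t \right)} = 7 - \left(S + t\right) = 7 - S - t$)
$M{\left(u \right)} = \frac{7}{2} - u - \frac{\sqrt{37}}{2}$ ($M{\left(u \right)} = \frac{\left(7 - u - \sqrt{6^{2} + \left(-1\right)^{2}}\right) - u}{2} = \frac{\left(7 - u - \sqrt{36 + 1}\right) - u}{2} = \frac{\left(7 - u - \sqrt{37}\right) - u}{2} = \frac{7 - \sqrt{37} - 2 u}{2} = \frac{7}{2} - u - \frac{\sqrt{37}}{2}$)
$- 132 M{\left(D{\left(-6 \right)} \right)} = - 132 \left(\frac{7}{2} - \frac{1}{8} \left(-6\right) - \frac{\sqrt{37}}{2}\right) = - 132 \left(\frac{7}{2} - - \frac{3}{4} - \frac{\sqrt{37}}{2}\right) = - 132 \left(\frac{7}{2} + \frac{3}{4} - \frac{\sqrt{37}}{2}\right) = - 132 \left(\frac{17}{4} - \frac{\sqrt{37}}{2}\right) = -561 + 66 \sqrt{37}$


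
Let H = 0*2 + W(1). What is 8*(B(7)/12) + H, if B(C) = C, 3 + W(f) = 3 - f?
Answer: 11/3 ≈ 3.6667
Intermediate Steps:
W(f) = -f (W(f) = -3 + (3 - f) = -f)
H = -1 (H = 0*2 - 1*1 = 0 - 1 = -1)
8*(B(7)/12) + H = 8*(7/12) - 1 = 14/3 - 1 = 11/3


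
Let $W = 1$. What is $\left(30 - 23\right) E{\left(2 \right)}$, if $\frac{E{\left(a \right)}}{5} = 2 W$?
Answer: $70$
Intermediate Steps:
$E{\left(a \right)} = 10$ ($E{\left(a \right)} = 5 \cdot 2 \cdot 1 = 5 \cdot 2 = 10$)
$\left(30 - 23\right) E{\left(2 \right)} = \left(30 - 23\right) 10 = 7 \cdot 10 = 70$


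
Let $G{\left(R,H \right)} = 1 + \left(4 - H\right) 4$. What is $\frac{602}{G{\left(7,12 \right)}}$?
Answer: $- \frac{602}{31} \approx -19.419$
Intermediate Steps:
$G{\left(R,H \right)} = 17 - 4 H$ ($G{\left(R,H \right)} = 1 - \left(-16 + 4 H\right) = 17 - 4 H$)
$\frac{602}{G{\left(7,12 \right)}} = \frac{602}{17 - 48} = \frac{602}{-31} = 602 \left(- \frac{1}{31}\right) = - \frac{602}{31}$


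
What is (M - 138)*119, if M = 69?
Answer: -8211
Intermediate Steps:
(M - 138)*119 = (69 - 138)*119 = -69*119 = -8211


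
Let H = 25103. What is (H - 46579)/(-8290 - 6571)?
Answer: 3068/2123 ≈ 1.4451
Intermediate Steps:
(H - 46579)/(-8290 - 6571) = (25103 - 46579)/(-8290 - 6571) = -21476/(-14861) = -21476*(-1/14861) = 3068/2123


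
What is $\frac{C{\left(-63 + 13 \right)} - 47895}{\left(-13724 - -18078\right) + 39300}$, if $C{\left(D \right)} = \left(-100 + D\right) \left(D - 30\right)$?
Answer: $- \frac{35895}{43654} \approx -0.82226$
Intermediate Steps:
$C{\left(D \right)} = \left(-100 + D\right) \left(-30 + D\right)$
$\frac{C{\left(-63 + 13 \right)} - 47895}{\left(-13724 - -18078\right) + 39300} = \frac{\left(3000 + \left(-63 + 13\right)^{2} - 130 \left(-63 + 13\right)\right) - 47895}{\left(-13724 - -18078\right) + 39300} = \frac{\left(3000 + \left(-50\right)^{2} - -6500\right) - 47895}{\left(-13724 + 18078\right) + 39300} = \frac{\left(3000 + 2500 + 6500\right) - 47895}{4354 + 39300} = \frac{12000 - 47895}{43654} = \left(-35895\right) \frac{1}{43654} = - \frac{35895}{43654}$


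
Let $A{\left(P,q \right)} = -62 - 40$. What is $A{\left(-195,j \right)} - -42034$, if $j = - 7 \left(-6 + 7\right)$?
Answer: $41932$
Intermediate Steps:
$j = -7$ ($j = \left(-7\right) 1 = -7$)
$A{\left(P,q \right)} = -102$
$A{\left(-195,j \right)} - -42034 = -102 - -42034 = -102 + 42034 = 41932$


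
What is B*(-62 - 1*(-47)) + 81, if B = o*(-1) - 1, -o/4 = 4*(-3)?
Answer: 816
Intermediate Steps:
o = 48 (o = -16*(-3) = -4*(-12) = 48)
B = -49 (B = 48*(-1) - 1 = -48 - 1 = -49)
B*(-62 - 1*(-47)) + 81 = -49*(-62 - 1*(-47)) + 81 = -49*(-62 + 47) + 81 = -49*(-15) + 81 = 735 + 81 = 816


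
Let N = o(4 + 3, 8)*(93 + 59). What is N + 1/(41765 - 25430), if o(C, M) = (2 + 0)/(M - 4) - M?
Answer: -18621899/16335 ≈ -1140.0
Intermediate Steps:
o(C, M) = -M + 2/(-4 + M) (o(C, M) = 2/(-4 + M) - M = -M + 2/(-4 + M))
N = -1140 (N = ((2 - 1*8² + 4*8)/(-4 + 8))*(93 + 59) = ((2 - 1*64 + 32)/4)*152 = ((2 - 64 + 32)/4)*152 = ((¼)*(-30))*152 = -15/2*152 = -1140)
N + 1/(41765 - 25430) = -1140 + 1/(41765 - 25430) = -1140 + 1/16335 = -18621899/16335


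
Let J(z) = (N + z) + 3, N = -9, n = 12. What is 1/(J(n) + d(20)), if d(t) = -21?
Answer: -1/15 ≈ -0.066667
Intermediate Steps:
J(z) = -6 + z (J(z) = (-9 + z) + 3 = -6 + z)
1/(J(n) + d(20)) = 1/((-6 + 12) - 21) = 1/(6 - 21) = 1/(-15) = -1/15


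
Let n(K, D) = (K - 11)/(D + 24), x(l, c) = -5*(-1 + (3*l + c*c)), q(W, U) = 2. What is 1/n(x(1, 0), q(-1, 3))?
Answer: -26/21 ≈ -1.2381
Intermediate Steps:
x(l, c) = 5 - 15*l - 5*c² (x(l, c) = -5*(-1 + (3*l + c²)) = -5*(-1 + (c² + 3*l)) = -5*(-1 + c² + 3*l) = 5 - 15*l - 5*c²)
n(K, D) = (-11 + K)/(24 + D)
1/n(x(1, 0), q(-1, 3)) = 1/((-11 + (5 - 15*1 - 5*0²))/(24 + 2)) = 1/((-11 + (5 - 15 - 5*0))/26) = 1/((-11 + (5 - 15 + 0))/26) = 1/((-11 - 10)/26) = 1/((1/26)*(-21)) = 1/(-21/26) = -26/21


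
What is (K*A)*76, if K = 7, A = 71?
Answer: 37772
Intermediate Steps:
(K*A)*76 = (7*71)*76 = 497*76 = 37772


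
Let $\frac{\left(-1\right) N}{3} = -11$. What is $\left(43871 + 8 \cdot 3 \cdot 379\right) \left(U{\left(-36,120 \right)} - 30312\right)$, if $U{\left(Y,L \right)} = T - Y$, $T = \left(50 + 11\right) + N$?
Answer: $-1598649994$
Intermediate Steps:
$N = 33$ ($N = \left(-3\right) \left(-11\right) = 33$)
$T = 94$ ($T = \left(50 + 11\right) + 33 = 61 + 33 = 94$)
$U{\left(Y,L \right)} = 94 - Y$
$\left(43871 + 8 \cdot 3 \cdot 379\right) \left(U{\left(-36,120 \right)} - 30312\right) = \left(43871 + 8 \cdot 3 \cdot 379\right) \left(\left(94 - -36\right) - 30312\right) = \left(43871 + 24 \cdot 379\right) \left(\left(94 + 36\right) - 30312\right) = \left(43871 + 9096\right) \left(130 - 30312\right) = 52967 \left(-30182\right) = -1598649994$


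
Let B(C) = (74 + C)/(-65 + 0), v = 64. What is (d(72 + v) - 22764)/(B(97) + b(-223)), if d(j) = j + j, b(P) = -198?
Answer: 1461980/13041 ≈ 112.11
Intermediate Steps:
d(j) = 2*j
B(C) = -74/65 - C/65 (B(C) = (74 + C)/(-65) = (74 + C)*(-1/65) = -74/65 - C/65)
(d(72 + v) - 22764)/(B(97) + b(-223)) = (2*(72 + 64) - 22764)/((-74/65 - 1/65*97) - 198) = (2*136 - 22764)/((-74/65 - 97/65) - 198) = (272 - 22764)/(-171/65 - 198) = -22492/(-13041/65) = -22492*(-65/13041) = 1461980/13041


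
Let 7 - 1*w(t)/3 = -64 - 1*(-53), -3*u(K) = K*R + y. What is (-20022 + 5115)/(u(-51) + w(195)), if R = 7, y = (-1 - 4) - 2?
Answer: -44721/526 ≈ -85.021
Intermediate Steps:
y = -7 (y = -5 - 2 = -7)
u(K) = 7/3 - 7*K/3 (u(K) = -(K*7 - 7)/3 = -(7*K - 7)/3 = -(-7 + 7*K)/3 = 7/3 - 7*K/3)
w(t) = 54 (w(t) = 21 - 3*(-64 - 1*(-53)) = 21 - 3*(-64 + 53) = 21 - 3*(-11) = 21 + 33 = 54)
(-20022 + 5115)/(u(-51) + w(195)) = (-20022 + 5115)/((7/3 - 7/3*(-51)) + 54) = -14907/((7/3 + 119) + 54) = -14907/(364/3 + 54) = -14907/526/3 = -14907*3/526 = -44721/526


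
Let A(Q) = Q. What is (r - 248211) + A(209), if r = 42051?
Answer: -205951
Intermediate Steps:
(r - 248211) + A(209) = (42051 - 248211) + 209 = -206160 + 209 = -205951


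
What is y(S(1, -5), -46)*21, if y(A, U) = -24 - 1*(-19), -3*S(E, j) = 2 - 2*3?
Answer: -105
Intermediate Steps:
S(E, j) = 4/3 (S(E, j) = -(2 - 2*3)/3 = -(2 - 6)/3 = -⅓*(-4) = 4/3)
y(A, U) = -5 (y(A, U) = -24 + 19 = -5)
y(S(1, -5), -46)*21 = -5*21 = -105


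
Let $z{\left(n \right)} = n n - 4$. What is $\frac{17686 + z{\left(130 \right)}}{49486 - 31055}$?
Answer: $\frac{34582}{18431} \approx 1.8763$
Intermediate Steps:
$z{\left(n \right)} = -4 + n^{2}$ ($z{\left(n \right)} = n^{2} - 4 = -4 + n^{2}$)
$\frac{17686 + z{\left(130 \right)}}{49486 - 31055} = \frac{17686 - \left(4 - 130^{2}\right)}{49486 - 31055} = \frac{17686 + \left(-4 + 16900\right)}{18431} = \left(17686 + 16896\right) \frac{1}{18431} = 34582 \cdot \frac{1}{18431} = \frac{34582}{18431}$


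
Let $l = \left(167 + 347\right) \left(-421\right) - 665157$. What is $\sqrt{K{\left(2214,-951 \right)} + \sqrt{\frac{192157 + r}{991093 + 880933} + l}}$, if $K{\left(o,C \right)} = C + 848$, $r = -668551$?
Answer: $\frac{\sqrt{-90240394625407 + 1872026 i \sqrt{193086245356401670}}}{936013} \approx 20.513 + 22.886 i$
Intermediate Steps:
$l = -881551$ ($l = 514 \left(-421\right) - 665157 = -216394 - 665157 = -881551$)
$K{\left(o,C \right)} = 848 + C$
$\sqrt{K{\left(2214,-951 \right)} + \sqrt{\frac{192157 + r}{991093 + 880933} + l}} = \sqrt{\left(848 - 951\right) + \sqrt{\frac{192157 - 668551}{991093 + 880933} - 881551}} = \sqrt{-103 + \sqrt{- \frac{476394}{1872026} - 881551}} = \sqrt{-103 + \sqrt{\left(-476394\right) \frac{1}{1872026} - 881551}} = \sqrt{-103 + \sqrt{- \frac{238197}{936013} - 881551}} = \sqrt{-103 + \sqrt{- \frac{825143434360}{936013}}} = \sqrt{-103 + \frac{2 i \sqrt{193086245356401670}}{936013}}$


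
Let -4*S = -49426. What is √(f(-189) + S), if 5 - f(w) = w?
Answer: 3*√5578/2 ≈ 112.03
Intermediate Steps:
f(w) = 5 - w
S = 24713/2 (S = -¼*(-49426) = 24713/2 ≈ 12357.)
√(f(-189) + S) = √((5 - 1*(-189)) + 24713/2) = √((5 + 189) + 24713/2) = √(194 + 24713/2) = √(25101/2) = 3*√5578/2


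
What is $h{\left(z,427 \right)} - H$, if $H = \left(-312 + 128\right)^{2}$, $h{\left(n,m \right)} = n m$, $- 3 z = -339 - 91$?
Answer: $\frac{82042}{3} \approx 27347.0$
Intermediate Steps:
$z = \frac{430}{3}$ ($z = - \frac{-339 - 91}{3} = \left(- \frac{1}{3}\right) \left(-430\right) = \frac{430}{3} \approx 143.33$)
$h{\left(n,m \right)} = m n$
$H = 33856$ ($H = \left(-184\right)^{2} = 33856$)
$h{\left(z,427 \right)} - H = 427 \cdot \frac{430}{3} - 33856 = \frac{183610}{3} - 33856 = \frac{82042}{3}$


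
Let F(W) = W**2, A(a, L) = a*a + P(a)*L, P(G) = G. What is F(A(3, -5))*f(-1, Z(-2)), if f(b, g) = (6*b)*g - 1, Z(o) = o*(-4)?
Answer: -1764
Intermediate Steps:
Z(o) = -4*o
f(b, g) = -1 + 6*b*g (f(b, g) = 6*b*g - 1 = -1 + 6*b*g)
A(a, L) = a**2 + L*a (A(a, L) = a*a + a*L = a**2 + L*a)
F(A(3, -5))*f(-1, Z(-2)) = (3*(-5 + 3))**2*(-1 + 6*(-1)*(-4*(-2))) = (3*(-2))**2*(-1 + 6*(-1)*8) = (-6)**2*(-1 - 48) = 36*(-49) = -1764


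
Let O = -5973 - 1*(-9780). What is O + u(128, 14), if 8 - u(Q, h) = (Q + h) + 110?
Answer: 3563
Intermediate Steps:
u(Q, h) = -102 - Q - h (u(Q, h) = 8 - ((Q + h) + 110) = 8 - (110 + Q + h) = 8 + (-110 - Q - h) = -102 - Q - h)
O = 3807 (O = -5973 + 9780 = 3807)
O + u(128, 14) = 3807 + (-102 - 1*128 - 1*14) = 3807 + (-102 - 128 - 14) = 3807 - 244 = 3563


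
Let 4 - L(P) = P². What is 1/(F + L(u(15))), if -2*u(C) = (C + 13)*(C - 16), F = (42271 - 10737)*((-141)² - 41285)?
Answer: -1/674953928 ≈ -1.4816e-9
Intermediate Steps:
F = -674953736 (F = 31534*(19881 - 41285) = 31534*(-21404) = -674953736)
u(C) = -(-16 + C)*(13 + C)/2 (u(C) = -(C + 13)*(C - 16)/2 = -(13 + C)*(-16 + C)/2 = -(-16 + C)*(13 + C)/2)
L(P) = 4 - P²
1/(F + L(u(15))) = 1/(-674953736 + (4 - (104 - ½*15² + (3/2)*15)²)) = 1/(-674953736 + (4 - (104 - ½*225 + 45/2)²)) = 1/(-674953736 + (4 - (104 - 225/2 + 45/2)²)) = 1/(-674953736 + (4 - 1*14²)) = 1/(-674953736 + (4 - 1*196)) = 1/(-674953736 + (4 - 196)) = 1/(-674953736 - 192) = 1/(-674953928) = -1/674953928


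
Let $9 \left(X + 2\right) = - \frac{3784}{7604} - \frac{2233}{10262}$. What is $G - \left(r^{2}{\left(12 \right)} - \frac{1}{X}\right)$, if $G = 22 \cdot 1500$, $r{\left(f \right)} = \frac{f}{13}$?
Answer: $\frac{290866964002422}{8814506467} \approx 32999.0$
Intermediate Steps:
$r{\left(f \right)} = \frac{f}{13}$ ($r{\left(f \right)} = f \frac{1}{13} = \frac{f}{13}$)
$X = - \frac{52156843}{25081794}$ ($X = -2 + \frac{- \frac{3784}{7604} - \frac{2233}{10262}}{9} = -2 + \frac{\left(-3784\right) \frac{1}{7604} - \frac{319}{1466}}{9} = -2 + \frac{- \frac{946}{1901} - \frac{319}{1466}}{9} = -2 + \frac{1}{9} \left(- \frac{1993255}{2786866}\right) = -2 - \frac{1993255}{25081794} = - \frac{52156843}{25081794} \approx -2.0795$)
$G = 33000$
$G - \left(r^{2}{\left(12 \right)} - \frac{1}{X}\right) = 33000 - \left(\left(\frac{1}{13} \cdot 12\right)^{2} - \frac{1}{- \frac{52156843}{25081794}}\right) = 33000 - \left(\left(\frac{12}{13}\right)^{2} - - \frac{25081794}{52156843}\right) = 33000 - \left(\frac{144}{169} + \frac{25081794}{52156843}\right) = 33000 - \frac{11749408578}{8814506467} = \frac{290866964002422}{8814506467}$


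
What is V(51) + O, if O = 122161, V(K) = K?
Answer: 122212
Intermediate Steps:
V(51) + O = 51 + 122161 = 122212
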